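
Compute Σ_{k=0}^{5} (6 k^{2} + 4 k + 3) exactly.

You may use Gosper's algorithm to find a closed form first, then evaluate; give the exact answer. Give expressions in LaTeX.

Σ = 408

t_(k+1)/t_k = (6*k**2 + 16*k + 13)/(6*k**2 + 4*k + 3).
A = 1, B = 1, C = k**2 + 2*k/3 + 1/2.
Key eq: (1)·f(k+1) = (1)·f(k) + (k**2 + 2*k/3 + 1/2).
Bound: deg f ≤ 3.
Match coefficients ⇒ f(k) = k*(2*k**2 - k + 2)/6.
Get s_k = R·t_k = k*(2*k**2 - k + 2) with R(k) = B(k−1)f(k)/C(k) = k*(2*k**2 - k + 2)/(6*k**2 + 4*k + 3).
Check: Δs_k = 6*k**2 + 4*k + 3. ✓
Sum = s_(6) − s_(0); s_(6) = 408, s_(0) = 0 ⇒ 408.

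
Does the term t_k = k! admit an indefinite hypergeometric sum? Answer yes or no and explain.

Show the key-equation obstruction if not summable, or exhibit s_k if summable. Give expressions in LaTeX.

Ratio r(k) = k + 1.
A = k + 1, B = 1, C = 1.
Key eq: (k + 1)·f(k+1) = (1)·f(k) + (1).
deg f ≤ -1 (via 1,0,0).
d = -1 < 0 ⇒ no nonzero polynomial f; not summable.

No; the degree bound rules out any f.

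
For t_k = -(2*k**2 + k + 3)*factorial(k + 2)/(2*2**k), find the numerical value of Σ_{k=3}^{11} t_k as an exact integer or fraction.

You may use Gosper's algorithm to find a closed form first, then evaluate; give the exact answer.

Ratio r(k) = (k + 3)*(k + 2*(k + 1)**2 + 4)/(2*(2*k**2 + k + 3)).
Gosper form: A/B · C(k+1)/C(k) with A=k/2 + 3/2, B=1, C=k**2 + k/2 + 3/2.
Key eq: (k/2 + 3/2)·f(k+1) = (1)·f(k) + (k**2 + k/2 + 3/2).
From deg A=1, deg B=0, deg C=2: d=1.
Solve for f: f(k) = 2*k - 3 (degree 1 ≤ 1).
R(k) = B(k−1)·f(k)/C(k) = 2*(2*k - 3)/(2*k**2 + k + 3); s_k = R·t_k = -(2*k - 3)*factorial(k + 2)/2**k.
Δs = -(2*k**2 + k + 3)*factorial(k + 2)/(2*2**k), as required.
Evaluate s at k=12 and k=3: -893918025/2 and -45; difference -893917935/2.

Σ = -893917935/2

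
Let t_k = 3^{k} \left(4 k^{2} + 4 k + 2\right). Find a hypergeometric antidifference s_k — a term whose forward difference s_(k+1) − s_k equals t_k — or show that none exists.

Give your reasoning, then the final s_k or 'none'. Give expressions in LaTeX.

Ratio r(k) = 3*(2*k**2 + 6*k + 5)/(2*k**2 + 2*k + 1).
Gosper form: A/B · C(k+1)/C(k) with A=3, B=1, C=k**2 + k + 1/2.
f must satisfy (3)·f(k+1) − (1)·f(k) = k**2 + k + 1/2.
Degrees (0,0,2) ⇒ d ≤ 2.
Coefficient equations give f(k) = (k**2 - 2*k + 2)/2.
So s_k = (B(k−1)f/C)·t_k = ((k**2 - 2*k + 2)/(2*k**2 + 2*k + 1))·t_k = 2*3**k*(k**2 - 2*k + 2).
Δs = 3**k*(4*k**2 + 4*k + 2), as required.

s_k = 2 \cdot 3^{k} \left(k^{2} - 2 k + 2\right)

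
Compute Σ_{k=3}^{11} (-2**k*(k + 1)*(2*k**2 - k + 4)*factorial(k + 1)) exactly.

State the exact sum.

Σ = -2856658246040832

Compute t_(k+1)/t_k: get 2*(k + 2)**2*(-k + 2*(k + 1)**2 + 3)/((k + 1)*(2*k**2 - k + 4)).
Normal form (A,B,C) = (2*k + 4, 1, k**3 + k**2/2 + 3*k/2 + 2).
f must satisfy (2*k + 4)·f(k+1) − (1)·f(k) = k**3 + k**2/2 + 3*k/2 + 2.
From deg A=1, deg B=0, deg C=3: d=2.
Solving with deg f ≤ 2: f(k) = (k**2 - 3*k + 4)/2.
Then R = B(k−1)f/C = (k**2 - 3*k + 4)/((k + 1)*(2*k**2 - k + 4)), so s_k = R(k)·t_k = -2**k*(k**2 - 3*k + 4)*factorial(k + 1).
Verify: -2**k*(k + 1)*(2*k**2 - k + 4)*factorial(k + 1) matches t_k.
Telescoping: Σ = s_(12) − s_(3) = -2856658246041600 − (-768) = -2856658246040832.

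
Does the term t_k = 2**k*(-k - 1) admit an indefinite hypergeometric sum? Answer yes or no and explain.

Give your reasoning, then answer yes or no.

Step 1: r(k) = 2*(k + 2)/(k + 1).
Gosper form: A/B · C(k+1)/C(k) with A=2, B=1, C=k + 1.
Need (2)·f(k+1) − (1)·f(k) = k + 1.
From deg A=0, deg B=0, deg C=1: d=1.
Solve for f: f(k) = k - 1 (degree 1 ≤ 1).
Then R = B(k−1)f/C = (k - 1)/(k + 1), so s_k = R(k)·t_k = 2**k*(1 - k).
Δs = 2**k*(-k - 1), as required.

Yes. s_k = 2**k*(1 - k).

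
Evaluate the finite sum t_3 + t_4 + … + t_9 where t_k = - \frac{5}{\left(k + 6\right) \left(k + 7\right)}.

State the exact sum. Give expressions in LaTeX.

Σ = -35/144

r(k) = (k + 6)/(k + 8) after simplifying.
A = k + 6, B = k + 8, C = 1.
Solve (k + 6)·f(k+1) − (k + 7)·f(k) = 1.
Degrees (1,1,0) ⇒ d ≤ 1.
Solving with deg f ≤ 1: f(k) = k/6.
Get s_k = R·t_k = -5*k/(6*k + 36) with R(k) = B(k−1)f(k)/C(k) = k*(k + 7)/6.
Δs = -5/(k**2 + 13*k + 42), as required.
Sum = s_(10) − s_(3); s_(10) = -25/48, s_(3) = -5/18 ⇒ -35/144.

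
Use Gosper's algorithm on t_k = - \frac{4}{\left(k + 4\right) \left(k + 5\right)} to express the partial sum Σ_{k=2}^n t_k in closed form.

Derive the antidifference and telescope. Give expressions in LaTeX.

S(n) = \frac{2 \left(1 - n\right)}{3 \left(n + 5\right)}

Compute t_(k+1)/t_k: get (k + 4)/(k + 6).
Normal form (A,B,C) = (k + 4, k + 6, 1).
Set up (k + 4)·f(k+1) − (k + 5)·f(k) − (1) = 0.
From deg A=1, deg B=1, deg C=0: d=1.
Solving with deg f ≤ 1: f(k) = k/4.
So s_k = (B(k−1)f/C)·t_k = (k*(k + 5)/4)·t_k = -k/(k + 4).
Check: Δs_k = -4/(k**2 + 9*k + 20). ✓
Evaluate: s_(n+1) = (-n - 1)/(n + 5); subtract s_(2) = -1/3 ⇒ S(n) = 2*(1 - n)/(3*(n + 5)).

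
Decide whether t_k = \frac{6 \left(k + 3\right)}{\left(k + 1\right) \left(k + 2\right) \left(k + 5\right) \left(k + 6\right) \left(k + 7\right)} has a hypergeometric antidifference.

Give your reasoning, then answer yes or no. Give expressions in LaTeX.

Ratio r(k) = (k + 1)*(k + 4)*(k + 5)/((k + 3)**2*(k + 8)).
Take A(k)=k + 1, B(k)=k + 8, C(k)=k**3 + 10*k**2 + 33*k + 36.
Set up (k + 1)·f(k+1) − (k + 7)·f(k) − (k**3 + 10*k**2 + 33*k + 36) = 0.
From deg A=1, deg B=1, deg C=3: d=6.
A polynomial solution: f(k) = k*(k + 2)*(k + 3)*(k + 4)*(k**2 + 12*k + 41)/90.
Then R = B(k−1)f/C = k*(k + 2)*(k + 7)*(k**2 + 12*k + 41)/(90*(k + 3)), so s_k = R(k)·t_k = k*(k**2 + 12*k + 41)/(15*(k**3 + 12*k**2 + 41*k + 30)).
Δs = 6*(k + 3)/(k**5 + 21*k**4 + 163*k**3 + 567*k**2 + 844*k + 420), as required.

Yes. s_k = \frac{k \left(k^{2} + 12 k + 41\right)}{15 \left(k^{3} + 12 k^{2} + 41 k + 30\right)}.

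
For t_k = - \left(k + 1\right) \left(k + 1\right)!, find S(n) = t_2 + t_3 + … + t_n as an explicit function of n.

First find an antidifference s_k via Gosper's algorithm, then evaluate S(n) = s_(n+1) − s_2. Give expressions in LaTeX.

The ratio is (k + 2)**2/(k + 1).
Normal form (A,B,C) = (k + 2, 1, k + 1).
Need (k + 2)·f(k+1) − (1)·f(k) = k + 1.
d = 0 from the (1,0,1) case.
A polynomial solution: f(k) = 1.
Get s_k = R·t_k = -factorial(k + 1) with R(k) = B(k−1)f(k)/C(k) = 1/(k + 1).
s_(k+1) − s_k = -(k + 1)*factorial(k + 1) = t_k.
Telescope: S(n) = s_(n+1) − s_(2) = -factorial(n + 2) − (-6) = 6 - factorial(n + 2).

S(n) = 6 - \left(n + 2\right)!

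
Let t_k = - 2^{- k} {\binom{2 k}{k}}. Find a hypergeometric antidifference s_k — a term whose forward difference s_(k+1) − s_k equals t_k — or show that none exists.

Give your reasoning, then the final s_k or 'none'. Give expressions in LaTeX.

no hypergeometric antidifference exists

The ratio is (2*k + 1)/(k + 1).
Factor: A=2*k + 1; B=k + 1; C=1.
Key eq: (2*k + 1)·f(k+1) = (k)·f(k) + (1).
From deg A=1, deg B=1, deg C=0: d=-1.
Negative degree bound (-1): no f exists, t_k not Gosper-summable.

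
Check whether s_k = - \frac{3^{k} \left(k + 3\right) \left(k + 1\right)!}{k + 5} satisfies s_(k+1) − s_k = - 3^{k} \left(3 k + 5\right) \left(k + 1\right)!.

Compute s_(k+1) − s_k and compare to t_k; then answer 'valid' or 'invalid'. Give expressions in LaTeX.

Invalid: residual \frac{2 \cdot 3^{k} \left(3 k^{2} + 20 k + 24\right) \left(k + 1\right)!}{\left(k + 5\right) \left(k + 6\right)} ≠ 0.

s_(k+1) = -3**(k + 1)*(k + 4)*factorial(k + 2)/(k + 6)
s_(k+1) − s_k = -3**k*(3*k**3 + 32*k**2 + 105*k + 102)*factorial(k + 1)/((k + 5)*(k + 6))
(s_(k+1) − s_k) − t_k = 2*3**k*(3*k**2 + 20*k + 24)*factorial(k + 1)/((k + 5)*(k + 6))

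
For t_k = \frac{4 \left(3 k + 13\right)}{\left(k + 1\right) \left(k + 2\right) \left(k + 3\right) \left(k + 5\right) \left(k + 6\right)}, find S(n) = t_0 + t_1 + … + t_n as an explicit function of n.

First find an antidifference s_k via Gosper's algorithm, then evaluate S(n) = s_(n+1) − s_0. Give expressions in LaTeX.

S(n) = \frac{2 \left(n^{3} + 11 n^{2} + 36 n + 26\right)}{5 \left(n^{3} + 11 n^{2} + 36 n + 36\right)}

r(k) = (k + 1)*(k + 5)*(3*k + 16)/((k + 4)*(k + 7)*(3*k + 13)) after simplifying.
A = k + 1, B = k + 7, C = k**2 + 25*k/3 + 52/3.
f must satisfy (k + 1)·f(k+1) − (k + 6)·f(k) = k**2 + 25*k/3 + 52/3.
Degrees (1,1,2) ⇒ d ≤ 5.
A polynomial solution: f(k) = k*(k + 3)*(k + 4)*(k**2 + 8*k + 17)/30.
Get s_k = R·t_k = 2*k*(k**2 + 8*k + 17)/(5*(k**3 + 8*k**2 + 17*k + 10)) with R(k) = B(k−1)f(k)/C(k) = k*(k + 3)*(k + 6)*(k**2 + 8*k + 17)/(10*(3*k + 13)).
s_(k+1) − s_k = 4*(3*k + 13)/(k**5 + 17*k**4 + 107*k**3 + 307*k**2 + 396*k + 180) = t_k.
Telescope: S(n) = s_(n+1) − s_(0) = 2*(n**3 + 11*n**2 + 36*n + 26)/(5*(n**3 + 11*n**2 + 36*n + 36)) − (0) = 2*(n**3 + 11*n**2 + 36*n + 26)/(5*(n**3 + 11*n**2 + 36*n + 36)).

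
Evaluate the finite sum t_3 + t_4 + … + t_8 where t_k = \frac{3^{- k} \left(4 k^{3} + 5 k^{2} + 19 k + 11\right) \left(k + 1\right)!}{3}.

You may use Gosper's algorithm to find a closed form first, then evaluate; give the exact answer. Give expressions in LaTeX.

Step 1: r(k) = (4*k**4 + 25*k**3 + 75*k**2 + 121*k + 78)/(3*(4*k**3 + 5*k**2 + 19*k + 11)).
Factor: A=k/3 + 2/3; B=1; C=k**3 + 5*k**2/4 + 19*k/4 + 11/4.
Key eq: (k/3 + 2/3)·f(k+1) = (1)·f(k) + (k**3 + 5*k**2/4 + 19*k/4 + 11/4).
Bound: deg f ≤ 2.
Solve for f: f(k) = 3*(4*k**2 + k - 1)/4 (degree 2 ≤ 2).
So s_k = (B(k−1)f/C)·t_k = (3*(4*k**2 + k - 1)/(4*k**3 + 5*k**2 + 19*k + 11))·t_k = (4*k**2 + k - 1)*factorial(k + 1)/3**k.
s_(k+1) − s_k = (4*k**3 + 5*k**2 + 19*k + 11)*factorial(k + 1)/(3*3**k) = t_k.
Telescoping: Σ = s_(9) − s_(3) = 14873600/243 − (304/9) = 14865392/243.

Σ = 14865392/243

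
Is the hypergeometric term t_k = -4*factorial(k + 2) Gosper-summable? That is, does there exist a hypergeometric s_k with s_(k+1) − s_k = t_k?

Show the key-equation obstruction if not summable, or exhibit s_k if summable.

No — key equation has no polynomial f.

t_(k+1)/t_k = k + 3.
A = k + 3, B = 1, C = 1.
Need (k + 3)·f(k+1) − (1)·f(k) = 1.
d = -1 from the (1,0,0) case.
d = -1 < 0 ⇒ no nonzero polynomial f; not summable.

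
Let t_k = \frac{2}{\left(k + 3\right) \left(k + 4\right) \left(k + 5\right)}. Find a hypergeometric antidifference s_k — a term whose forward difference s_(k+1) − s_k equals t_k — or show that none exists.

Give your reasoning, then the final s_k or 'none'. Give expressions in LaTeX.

s_k = \frac{k \left(k + 7\right)}{12 \left(k + 3\right) \left(k + 4\right)}

Compute t_(k+1)/t_k: get (k + 3)/(k + 6).
Normal form (A,B,C) = (k + 3, k + 6, 1).
f must satisfy (k + 3)·f(k+1) − (k + 5)·f(k) = 1.
From deg A=1, deg B=1, deg C=0: d=2.
Solving with deg f ≤ 2: f(k) = k*(k + 7)/24.
R(k) = B(k−1)·f(k)/C(k) = k*(k + 5)*(k + 7)/24; s_k = R·t_k = k*(k + 7)/(12*(k + 3)*(k + 4)).
Δs = 2/(k**3 + 12*k**2 + 47*k + 60), as required.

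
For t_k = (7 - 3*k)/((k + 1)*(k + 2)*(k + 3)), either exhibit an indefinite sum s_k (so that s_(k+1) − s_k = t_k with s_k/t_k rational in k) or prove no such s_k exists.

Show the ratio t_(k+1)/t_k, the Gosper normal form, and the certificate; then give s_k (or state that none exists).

The ratio is (k + 1)*(3*k - 4)/((k + 4)*(3*k - 7)).
Gosper form: A/B · C(k+1)/C(k) with A=k + 1, B=k + 4, C=k - 7/3.
f must satisfy (k + 1)·f(k+1) − (k + 3)·f(k) = k - 7/3.
d = 2 from the (1,1,1) case.
Solving with deg f ≤ 2: f(k) = -k*(k + 6)/3.
Then R = B(k−1)f/C = -k*(k + 3)*(k + 6)/(3*k - 7), so s_k = R(k)·t_k = k*(k + 6)/((k + 1)*(k + 2)).
Check: Δs_k = (7 - 3*k)/(k**3 + 6*k**2 + 11*k + 6). ✓

s_k = k*(k + 6)/((k + 1)*(k + 2))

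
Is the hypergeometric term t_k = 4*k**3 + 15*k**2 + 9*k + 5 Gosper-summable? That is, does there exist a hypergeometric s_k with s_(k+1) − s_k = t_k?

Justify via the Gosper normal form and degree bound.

Step 1: r(k) = (4*k**3 + 27*k**2 + 51*k + 33)/(4*k**3 + 15*k**2 + 9*k + 5).
Take A(k)=1, B(k)=1, C(k)=k**3 + 15*k**2/4 + 9*k/4 + 5/4.
Key eq: (1)·f(k+1) = (1)·f(k) + (k**3 + 15*k**2/4 + 9*k/4 + 5/4).
deg f ≤ 4 (via 0,0,3).
Match coefficients ⇒ f(k) = k*(k**3 + 3*k**2 - 2*k + 3)/4.
So s_k = (B(k−1)f/C)·t_k = (k*(k**3 + 3*k**2 - 2*k + 3)/(4*k**3 + 15*k**2 + 9*k + 5))·t_k = k*(k**3 + 3*k**2 - 2*k + 3).
s_(k+1) − s_k = 4*k**3 + 15*k**2 + 9*k + 5 = t_k.

Yes. s_k = k*(k**3 + 3*k**2 - 2*k + 3).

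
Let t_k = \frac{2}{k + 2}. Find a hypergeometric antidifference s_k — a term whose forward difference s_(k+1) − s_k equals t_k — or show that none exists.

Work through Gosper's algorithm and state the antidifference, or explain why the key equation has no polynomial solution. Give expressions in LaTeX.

Step 1: r(k) = (k + 2)/(k + 3).
Factor: A=k + 2; B=k + 3; C=1.
Set up (k + 2)·f(k+1) − (k + 2)·f(k) − (1) = 0.
deg f ≤ 0 (via 1,1,0).
Put f(k) = c0: A·f(k+1) − B(k−1)·f(k) − C = -1; need -1 = 0 — inconsistent ⇒ no f, not summable.

none (Gosper's algorithm certifies no s_k)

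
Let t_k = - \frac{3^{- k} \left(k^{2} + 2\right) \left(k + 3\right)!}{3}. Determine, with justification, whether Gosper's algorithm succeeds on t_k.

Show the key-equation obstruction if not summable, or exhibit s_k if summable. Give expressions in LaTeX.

The ratio is (k + 4)*((k + 1)**2 + 2)/(3*(k**2 + 2)).
So A=k/3 + 4/3 and B=1, with C=k**2 + 2.
Need (k/3 + 4/3)·f(k+1) − (1)·f(k) = k**2 + 2.
Bound: deg f ≤ 1.
A polynomial solution: f(k) = 3*(k - 2).
So s_k = (B(k−1)f/C)·t_k = (3*(k - 2)/(k**2 + 2))·t_k = -(k - 2)*factorial(k + 3)/3**k.
s_(k+1) − s_k = -(k**2 + 2)*factorial(k + 3)/(3*3**k) = t_k.

Yes. s_k = - 3^{- k} \left(k - 2\right) \left(k + 3\right)!.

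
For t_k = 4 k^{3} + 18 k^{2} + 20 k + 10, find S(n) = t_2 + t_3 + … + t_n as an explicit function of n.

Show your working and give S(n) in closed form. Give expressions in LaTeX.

S(n) = n^{4} + 8 n^{3} + 20 n^{2} + 23 n - 52

Compute t_(k+1)/t_k: get (2*k**3 + 15*k**2 + 34*k + 26)/(2*k**3 + 9*k**2 + 10*k + 5).
Normal form (A,B,C) = (1, 1, k**3 + 9*k**2/2 + 5*k + 5/2).
Set up (1)·f(k+1) − (1)·f(k) − (k**3 + 9*k**2/2 + 5*k + 5/2) = 0.
From deg A=0, deg B=0, deg C=3: d=4.
Solve for f: f(k) = k*(k**3 + 4*k**2 + 2*k + 3)/4 (degree 4 ≤ 4).
R(k) = B(k−1)·f(k)/C(k) = k*(k**3 + 4*k**2 + 2*k + 3)/(2*(2*k**3 + 9*k**2 + 10*k + 5)); s_k = R·t_k = k*(k**3 + 4*k**2 + 2*k + 3).
Verify: 4*k**3 + 18*k**2 + 20*k + 10 matches t_k.
s_(n+1) = n**4 + 8*n**3 + 20*n**2 + 23*n + 10 and s_(2) = 62, so S(n) = n**4 + 8*n**3 + 20*n**2 + 23*n - 52.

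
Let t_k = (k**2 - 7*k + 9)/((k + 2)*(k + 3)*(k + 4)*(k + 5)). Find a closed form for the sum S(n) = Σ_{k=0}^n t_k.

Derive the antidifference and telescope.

S(n) = (n**3 + 4*n**2 + 39*n + 36)/(8*(n**3 + 12*n**2 + 47*n + 60))

Compute t_(k+1)/t_k: get (k + 2)*(-7*k + (k + 1)**2 + 2)/((k + 6)*(k**2 - 7*k + 9)).
Take A(k)=k + 2, B(k)=k + 6, C(k)=k**2 - 7*k + 9.
Set up (k + 2)·f(k+1) − (k + 5)·f(k) − (k**2 - 7*k + 9) = 0.
From deg A=1, deg B=1, deg C=2: d=3.
Solve for f: f(k) = k*(k**2 + k + 34)/8 (degree 3 ≤ 3).
Then R = B(k−1)f/C = k*(k + 5)*(k**2 + k + 34)/(8*(k**2 - 7*k + 9)), so s_k = R(k)·t_k = k*(k**2 + k + 34)/(8*(k + 2)*(k + 3)*(k + 4)).
s_(k+1) − s_k = (k**2 - 7*k + 9)/(k**4 + 14*k**3 + 71*k**2 + 154*k + 120) = t_k.
s_(n+1) = (n**3 + 4*n**2 + 39*n + 36)/(8*(n**3 + 12*n**2 + 47*n + 60)) and s_(0) = 0, so S(n) = (n**3 + 4*n**2 + 39*n + 36)/(8*(n**3 + 12*n**2 + 47*n + 60)).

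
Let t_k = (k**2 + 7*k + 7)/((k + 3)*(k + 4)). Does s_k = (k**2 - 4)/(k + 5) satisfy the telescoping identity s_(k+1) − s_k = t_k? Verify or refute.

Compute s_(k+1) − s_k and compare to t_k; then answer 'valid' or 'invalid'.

Invalid: residual 2*(-8*k**2 - 46*k - 51)/(k**4 + 18*k**3 + 119*k**2 + 342*k + 360) ≠ 0.

s_(k+1) = ((k + 1)**2 - 4)/(k + 6)
s_(k+1) − s_k = (k**2 + 11*k + 9)/(k**2 + 11*k + 30)
(s_(k+1) − s_k) − t_k = 2*(-8*k**2 - 46*k - 51)/(k**4 + 18*k**3 + 119*k**2 + 342*k + 360)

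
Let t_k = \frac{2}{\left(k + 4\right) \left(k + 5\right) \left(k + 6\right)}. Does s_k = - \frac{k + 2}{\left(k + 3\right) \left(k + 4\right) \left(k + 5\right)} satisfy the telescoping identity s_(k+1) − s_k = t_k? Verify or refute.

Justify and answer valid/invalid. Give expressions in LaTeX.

s_(k+1) = (-k - 3)/((k + 4)*(k + 5)*(k + 6))
s_(k+1) − s_k = (2*k + 3)/(k**4 + 18*k**3 + 119*k**2 + 342*k + 360)
(s_(k+1) − s_k) − t_k = -3/(k**4 + 18*k**3 + 119*k**2 + 342*k + 360)

Invalid: residual - \frac{3}{k^{4} + 18 k^{3} + 119 k^{2} + 342 k + 360} ≠ 0.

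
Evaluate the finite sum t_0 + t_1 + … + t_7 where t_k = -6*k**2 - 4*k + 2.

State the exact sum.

Ratio r(k) = (3*k**2 + 8*k + 4)/(3*k**2 + 2*k - 1).
So A=1 and B=1, with C=k**2 + 2*k/3 - 1/3.
Set up (1)·f(k+1) − (1)·f(k) − (k**2 + 2*k/3 - 1/3) = 0.
From deg A=0, deg B=0, deg C=2: d=3.
Coefficient equations give f(k) = k*(k + 1)*(2*k - 3)/6.
Certificate R = B(k−1)f/C = k*(2*k - 3)/(2*(3*k - 1)) gives s_k = k*(-2*k**2 + k + 3).
Δs = -6*k**2 - 4*k + 2, as required.
Σ_(k=0)^(7) t_k = s_(8) − s_(0) = -936 − (0) = -936.

Σ = -936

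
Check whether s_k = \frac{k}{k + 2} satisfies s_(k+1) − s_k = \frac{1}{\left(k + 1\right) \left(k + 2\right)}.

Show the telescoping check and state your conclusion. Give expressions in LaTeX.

s_(k+1) = (k + 1)/(k + 3)
s_(k+1) − s_k = 2/(k**2 + 5*k + 6)
(s_(k+1) − s_k) − t_k = (k - 1)/(k**3 + 6*k**2 + 11*k + 6)

Invalid: residual \frac{k - 1}{k^{3} + 6 k^{2} + 11 k + 6} ≠ 0.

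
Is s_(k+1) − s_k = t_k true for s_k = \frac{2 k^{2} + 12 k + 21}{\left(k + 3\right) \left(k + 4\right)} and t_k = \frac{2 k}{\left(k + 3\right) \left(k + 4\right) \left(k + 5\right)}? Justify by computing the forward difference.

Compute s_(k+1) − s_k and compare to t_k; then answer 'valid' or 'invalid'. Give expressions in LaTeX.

s_(k+1) = (12*k + 2*(k + 1)**2 + 33)/((k + 4)*(k + 5))
s_(k+1) − s_k = 2*k/(k**3 + 12*k**2 + 47*k + 60)
(s_(k+1) − s_k) − t_k = 0

valid; difference matches t_k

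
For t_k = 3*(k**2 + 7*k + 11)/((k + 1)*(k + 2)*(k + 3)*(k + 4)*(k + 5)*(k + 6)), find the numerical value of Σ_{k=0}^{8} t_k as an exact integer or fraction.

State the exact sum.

Σ = 37/560

Ratio r(k) = (k + 1)*(7*k + (k + 1)**2 + 18)/((k + 7)*(k**2 + 7*k + 11)).
Normal form (A,B,C) = (k + 1, k + 7, k**2 + 7*k + 11).
f must satisfy (k + 1)·f(k+1) − (k + 6)·f(k) = k**2 + 7*k + 11.
From deg A=1, deg B=1, deg C=2: d=5.
A polynomial solution: f(k) = k*(k + 2)*(k + 4)*(k**2 + 9*k + 23)/45.
Get s_k = R·t_k = k*(k**2 + 9*k + 23)/(15*(k**3 + 9*k**2 + 23*k + 15)) with R(k) = B(k−1)f(k)/C(k) = k*(k + 2)*(k + 4)*(k + 6)*(k**2 + 9*k + 23)/(45*(k**2 + 7*k + 11)).
Verify: 3*(k**2 + 7*k + 11)/(k**6 + 21*k**5 + 175*k**4 + 735*k**3 + 1624*k**2 + 1764*k + 720) matches t_k.
Σ_(k=0)^(8) t_k = s_(9) − s_(0) = 37/560 − (0) = 37/560.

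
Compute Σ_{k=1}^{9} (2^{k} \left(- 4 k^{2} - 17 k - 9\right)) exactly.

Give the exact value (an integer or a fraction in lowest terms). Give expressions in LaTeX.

Σ = -418808

Step 1: r(k) = 2*(4*k**2 + 25*k + 30)/(4*k**2 + 17*k + 9).
A = 2, B = 1, C = k**2 + 17*k/4 + 9/4.
f must satisfy (2)·f(k+1) − (1)·f(k) = k**2 + 17*k/4 + 9/4.
From deg A=0, deg B=0, deg C=2: d=2.
Solving with deg f ≤ 2: f(k) = (4*k**2 + k - 1)/4.
R(k) = B(k−1)·f(k)/C(k) = (4*k**2 + k - 1)/(4*k**2 + 17*k + 9); s_k = R·t_k = 2**k*(-4*k**2 - k + 1).
Check: Δs_k = 2**k*(-4*k**2 - 17*k - 9). ✓
Telescoping: Σ = s_(10) − s_(1) = -418816 − (-8) = -418808.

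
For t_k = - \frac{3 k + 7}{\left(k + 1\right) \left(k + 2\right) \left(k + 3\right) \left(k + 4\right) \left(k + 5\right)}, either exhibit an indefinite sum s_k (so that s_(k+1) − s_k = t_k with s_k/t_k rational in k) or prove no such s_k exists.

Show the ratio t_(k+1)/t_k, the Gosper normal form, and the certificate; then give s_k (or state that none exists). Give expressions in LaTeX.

The ratio is (k + 1)*(3*k + 10)/((k + 6)*(3*k + 7)).
A = k + 1, B = k + 6, C = k + 7/3.
f must satisfy (k + 1)·f(k+1) − (k + 5)·f(k) = k + 7/3.
Degrees (1,1,1) ⇒ d ≤ 4.
Solving with deg f ≤ 4: f(k) = k*(k + 2)*(k**2 + 8*k + 19)/36.
So s_k = (B(k−1)f/C)·t_k = (k*(k + 2)*(k + 5)*(k**2 + 8*k + 19)/(12*(3*k + 7)))·t_k = k*(-k**2 - 8*k - 19)/(12*(k**3 + 8*k**2 + 19*k + 12)).
Check: Δs_k = (-3*k - 7)/(k**5 + 15*k**4 + 85*k**3 + 225*k**2 + 274*k + 120). ✓

s_k = \frac{k \left(- k^{2} - 8 k - 19\right)}{12 \left(k^{3} + 8 k^{2} + 19 k + 12\right)}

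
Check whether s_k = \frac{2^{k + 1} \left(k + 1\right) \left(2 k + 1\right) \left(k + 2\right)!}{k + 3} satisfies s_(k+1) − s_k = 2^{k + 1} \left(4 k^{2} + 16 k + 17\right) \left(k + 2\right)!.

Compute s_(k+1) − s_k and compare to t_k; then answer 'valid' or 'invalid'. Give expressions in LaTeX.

s_(k+1) = 2**(k + 2)*(k + 2)*(2*k + 3)*factorial(k + 3)/(k + 4)
s_(k+1) − s_k = 2**(k + 1)*(4*k**4 + 36*k**3 + 121*k**2 + 185*k + 104)*factorial(k + 2)/((k + 3)*(k + 4))
(s_(k+1) − s_k) − t_k = -2**(k + 2)*(4*k**3 + 28*k**2 + 63*k + 50)*factorial(k + 2)/((k + 3)*(k + 4))

Invalid: residual - \frac{2^{k + 2} \left(4 k^{3} + 28 k^{2} + 63 k + 50\right) \left(k + 2\right)!}{\left(k + 3\right) \left(k + 4\right)} ≠ 0.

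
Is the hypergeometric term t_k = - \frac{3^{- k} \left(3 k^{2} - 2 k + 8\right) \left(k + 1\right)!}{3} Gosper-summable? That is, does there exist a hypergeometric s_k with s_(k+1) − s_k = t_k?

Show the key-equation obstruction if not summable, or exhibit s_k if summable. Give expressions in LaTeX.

Yes. s_k = - 3^{- k} \left(3 k - 2\right) \left(k + 1\right)!.

Step 1: r(k) = (k + 2)*(-2*k + 3*(k + 1)**2 + 6)/(3*(3*k**2 - 2*k + 8)).
Gosper form: A/B · C(k+1)/C(k) with A=k/3 + 2/3, B=1, C=k**2 - 2*k/3 + 8/3.
Set up (k/3 + 2/3)·f(k+1) − (1)·f(k) − (k**2 - 2*k/3 + 8/3) = 0.
From deg A=1, deg B=0, deg C=2: d=1.
Coefficient equations give f(k) = 3*k - 2.
Then R = B(k−1)f/C = 3*(3*k - 2)/(3*k**2 - 2*k + 8), so s_k = R(k)·t_k = -(3*k - 2)*factorial(k + 1)/3**k.
s_(k+1) − s_k = -(3*k**2 - 2*k + 8)*factorial(k + 1)/(3*3**k) = t_k.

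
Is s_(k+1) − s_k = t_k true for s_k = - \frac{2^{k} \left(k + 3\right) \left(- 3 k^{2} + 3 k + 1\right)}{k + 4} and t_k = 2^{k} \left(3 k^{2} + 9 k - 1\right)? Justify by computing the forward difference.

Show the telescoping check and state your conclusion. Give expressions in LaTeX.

Invalid: residual \frac{2^{k} \left(- 3 k^{3} - 18 k^{2} - 38 k + 3\right)}{k^{2} + 9 k + 20} ≠ 0.

s_(k+1) = 2**(k + 1)*(3*k**3 + 15*k**2 + 11*k - 4)/(k + 5)
s_(k+1) − s_k = 2**k*(3*k**4 + 33*k**3 + 122*k**2 + 133*k - 17)/(k**2 + 9*k + 20)
(s_(k+1) − s_k) − t_k = 2**k*(-3*k**3 - 18*k**2 - 38*k + 3)/(k**2 + 9*k + 20)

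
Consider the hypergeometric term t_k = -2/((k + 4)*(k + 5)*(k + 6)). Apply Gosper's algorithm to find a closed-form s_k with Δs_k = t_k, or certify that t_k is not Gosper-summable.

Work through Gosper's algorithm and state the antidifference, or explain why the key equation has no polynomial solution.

s_k = k*(-k - 9)/(20*(k + 4)*(k + 5))

r(k) = (k + 4)/(k + 7) after simplifying.
So A=k + 4 and B=k + 7, with C=1.
f must satisfy (k + 4)·f(k+1) − (k + 6)·f(k) = 1.
d = 2 from the (1,1,0) case.
A polynomial solution: f(k) = k*(k + 9)/40.
Certificate R = B(k−1)f/C = k*(k + 6)*(k + 9)/40 gives s_k = k*(-k - 9)/(20*(k + 4)*(k + 5)).
Check: Δs_k = -2/(k**3 + 15*k**2 + 74*k + 120). ✓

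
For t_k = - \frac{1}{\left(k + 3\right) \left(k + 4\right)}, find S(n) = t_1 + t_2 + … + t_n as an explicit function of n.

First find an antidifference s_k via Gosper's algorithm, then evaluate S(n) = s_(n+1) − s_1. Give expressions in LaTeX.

Compute t_(k+1)/t_k: get (k + 3)/(k + 5).
Factor: A=k + 3; B=k + 5; C=1.
Solve (k + 3)·f(k+1) − (k + 4)·f(k) = 1.
Bound: deg f ≤ 1.
A polynomial solution: f(k) = k/3.
Then R = B(k−1)f/C = k*(k + 4)/3, so s_k = R(k)·t_k = -k/(3*k + 9).
s_(k+1) − s_k = -1/(k**2 + 7*k + 12) = t_k.
Telescope: S(n) = s_(n+1) − s_(1) = (-n - 1)/(3*(n + 4)) − (-1/12) = -n/(4*n + 16).

S(n) = - \frac{n}{4 n + 16}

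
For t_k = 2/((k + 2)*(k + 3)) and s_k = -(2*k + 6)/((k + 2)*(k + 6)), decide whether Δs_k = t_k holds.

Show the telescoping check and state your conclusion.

Invalid: residual 6*(-2*k - 9)/(k**4 + 18*k**3 + 113*k**2 + 288*k + 252) ≠ 0.

s_(k+1) = 2*(-k - 4)/((k + 3)*(k + 7))
s_(k+1) − s_k = 2*(k**2 + 7*k + 15)/(k**4 + 18*k**3 + 113*k**2 + 288*k + 252)
(s_(k+1) − s_k) − t_k = 6*(-2*k - 9)/(k**4 + 18*k**3 + 113*k**2 + 288*k + 252)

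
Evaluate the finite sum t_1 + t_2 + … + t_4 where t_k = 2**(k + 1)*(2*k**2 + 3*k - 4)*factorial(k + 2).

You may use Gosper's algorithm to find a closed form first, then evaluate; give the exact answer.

t_(k+1)/t_k = 2*(2*k**3 + 13*k**2 + 22*k + 3)/(2*k**2 + 3*k - 4).
Normal form (A,B,C) = (2*k + 6, 1, k**2 + 3*k/2 - 2).
Need (2*k + 6)·f(k+1) − (1)·f(k) = k**2 + 3*k/2 - 2.
d = 1 from the (1,0,2) case.
A polynomial solution: f(k) = (k - 2)/2.
So s_k = (B(k−1)f/C)·t_k = ((k - 2)/(2*k**2 + 3*k - 4))·t_k = 2**(k + 1)*(k - 2)*factorial(k + 2).
Δs = 2**(k + 1)*(2*k**2 + 3*k - 4)*factorial(k + 2), as required.
Sum = s_(5) − s_(1); s_(5) = 967680, s_(1) = -24 ⇒ 967704.

Σ = 967704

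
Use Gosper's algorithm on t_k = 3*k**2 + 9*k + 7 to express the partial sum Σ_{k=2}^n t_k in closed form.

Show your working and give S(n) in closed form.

Compute t_(k+1)/t_k: get (3*k**2 + 15*k + 19)/(3*k**2 + 9*k + 7).
A = 1, B = 1, C = k**2 + 3*k + 7/3.
Need (1)·f(k+1) − (1)·f(k) = k**2 + 3*k + 7/3.
d = 3 from the (0,0,2) case.
Solving with deg f ≤ 3: f(k) = k*(k**2 + 3*k + 3)/3.
Get s_k = R·t_k = k*(k**2 + 3*k + 3) with R(k) = B(k−1)f(k)/C(k) = k*(k**2 + 3*k + 3)/(3*k**2 + 9*k + 7).
Verify: 3*k**2 + 9*k + 7 matches t_k.
s_(n+1) = n**3 + 6*n**2 + 12*n + 7 and s_(2) = 26, so S(n) = n**3 + 6*n**2 + 12*n - 19.

S(n) = n**3 + 6*n**2 + 12*n - 19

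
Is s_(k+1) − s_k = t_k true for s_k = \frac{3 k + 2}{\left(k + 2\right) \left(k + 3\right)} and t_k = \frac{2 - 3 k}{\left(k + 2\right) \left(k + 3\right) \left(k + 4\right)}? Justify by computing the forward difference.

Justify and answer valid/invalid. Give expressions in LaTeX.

Valid: the claim telescopes to t_k.

s_(k+1) = (3*k + 5)/((k + 3)*(k + 4))
s_(k+1) − s_k = (2 - 3*k)/(k**3 + 9*k**2 + 26*k + 24)
(s_(k+1) − s_k) − t_k = 0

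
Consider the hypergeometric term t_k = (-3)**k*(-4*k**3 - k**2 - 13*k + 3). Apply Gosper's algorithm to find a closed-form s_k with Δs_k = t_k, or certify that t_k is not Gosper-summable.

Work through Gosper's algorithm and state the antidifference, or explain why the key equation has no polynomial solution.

t_(k+1)/t_k = 3*(-4*k**3 - 13*k**2 - 27*k - 15)/(4*k**3 + k**2 + 13*k - 3).
Gosper form: A/B · C(k+1)/C(k) with A=-3, B=1, C=k**3 + k**2/4 + 13*k/4 - 3/4.
Key eq: (-3)·f(k+1) = (1)·f(k) + (k**3 + k**2/4 + 13*k/4 - 3/4).
Bound: deg f ≤ 3.
Solving with deg f ≤ 3: f(k) = -(k - 1)*(k**2 - k + 3)/4.
Then R = B(k−1)f/C = -(k - 1)*(k**2 - k + 3)/(4*k**3 + k**2 + 13*k - 3), so s_k = R(k)·t_k = (-3)**k*(k**3 - 2*k**2 + 4*k - 3).
Verify: (-3)**k*(-4*k**3 - k**2 - 13*k + 3) matches t_k.

s_k = (-3)**k*(k**3 - 2*k**2 + 4*k - 3)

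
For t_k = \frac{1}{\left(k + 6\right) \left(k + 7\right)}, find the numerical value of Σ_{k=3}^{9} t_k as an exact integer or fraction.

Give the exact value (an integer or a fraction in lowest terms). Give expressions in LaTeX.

Σ = 7/144

Ratio r(k) = (k + 6)/(k + 8).
Normal form (A,B,C) = (k + 6, k + 8, 1).
Need (k + 6)·f(k+1) − (k + 7)·f(k) = 1.
d = 1 from the (1,1,0) case.
Solve for f: f(k) = k/6 (degree 1 ≤ 1).
Get s_k = R·t_k = k/(6*(k + 6)) with R(k) = B(k−1)f(k)/C(k) = k*(k + 7)/6.
s_(k+1) − s_k = 1/(k**2 + 13*k + 42) = t_k.
Evaluate s at k=10 and k=3: 5/48 and 1/18; difference 7/144.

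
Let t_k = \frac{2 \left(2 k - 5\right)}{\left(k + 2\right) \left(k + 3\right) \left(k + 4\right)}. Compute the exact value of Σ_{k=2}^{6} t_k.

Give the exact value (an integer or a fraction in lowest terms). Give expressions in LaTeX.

r(k) = (k + 2)*(2*k - 3)/((k + 5)*(2*k - 5)) after simplifying.
Gosper form: A/B · C(k+1)/C(k) with A=k + 2, B=k + 5, C=k - 5/2.
Set up (k + 2)·f(k+1) − (k + 4)·f(k) − (k - 5/2) = 0.
Degrees (1,1,1) ⇒ d ≤ 2.
A polynomial solution: f(k) = -k*(k + 29)/24.
Get s_k = R·t_k = k*(-k - 29)/(6*(k + 2)*(k + 3)) with R(k) = B(k−1)f(k)/C(k) = -k*(k + 4)*(k + 29)/(12*(2*k - 5)).
Δs = 2*(2*k - 5)/(k**3 + 9*k**2 + 26*k + 24), as required.
Sum = s_(7) − s_(2); s_(7) = -7/15, s_(2) = -31/60 ⇒ 1/20.

Σ = 1/20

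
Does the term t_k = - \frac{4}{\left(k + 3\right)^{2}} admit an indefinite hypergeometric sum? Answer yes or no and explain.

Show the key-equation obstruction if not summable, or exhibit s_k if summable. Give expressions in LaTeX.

Compute t_(k+1)/t_k: get (k + 3)**2/(k + 4)**2.
So A=k**2 + 6*k + 9 and B=k**2 + 8*k + 16, with C=1.
Key eq: (k**2 + 6*k + 9)·f(k+1) = (k**2 + 6*k + 9)·f(k) + (1).
From deg A=2, deg B=2, deg C=0: d=0.
Put f(k) = c0: A·f(k+1) − B(k−1)·f(k) − C = -1; need -1 = 0 — inconsistent ⇒ no f, not summable.

No. Not Gosper-summable.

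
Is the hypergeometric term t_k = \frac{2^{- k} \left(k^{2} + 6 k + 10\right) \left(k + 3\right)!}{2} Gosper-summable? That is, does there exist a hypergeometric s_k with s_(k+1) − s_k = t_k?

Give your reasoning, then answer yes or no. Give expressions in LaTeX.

r(k) = (k + 4)*(6*k + (k + 1)**2 + 16)/(2*(k**2 + 6*k + 10)) after simplifying.
Gosper form: A/B · C(k+1)/C(k) with A=k/2 + 2, B=1, C=k**2 + 6*k + 10.
Need (k/2 + 2)·f(k+1) − (1)·f(k) = k**2 + 6*k + 10.
Bound: deg f ≤ 1.
Solving with deg f ≤ 1: f(k) = 2*(k + 3).
Get s_k = R·t_k = (k + 3)*factorial(k + 3)/2**k with R(k) = B(k−1)f(k)/C(k) = 2*(k + 3)/(k**2 + 6*k + 10).
s_(k+1) − s_k = (k**2 + 6*k + 10)*factorial(k + 3)/(2*2**k) = t_k.

Yes. s_k = 2^{- k} \left(k + 3\right) \left(k + 3\right)!.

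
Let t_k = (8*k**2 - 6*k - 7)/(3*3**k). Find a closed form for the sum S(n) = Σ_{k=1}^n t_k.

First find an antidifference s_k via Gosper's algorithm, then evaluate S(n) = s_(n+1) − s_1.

r(k) = (8*k**2 + 10*k - 5)/(3*(8*k**2 - 6*k - 7)) after simplifying.
Gosper form: A/B · C(k+1)/C(k) with A=1/3, B=1, C=k**2 - 3*k/4 - 7/8.
f must satisfy (1/3)·f(k+1) − (1)·f(k) = k**2 - 3*k/4 - 7/8.
deg f ≤ 2 (via 0,0,2).
Solving with deg f ≤ 2: f(k) = -3*(4*k**2 + k - 1)/8.
Then R = B(k−1)f/C = -3*(4*k**2 + k - 1)/(8*k**2 - 6*k - 7), so s_k = R(k)·t_k = (-4*k**2 - k + 1)/3**k.
Δs = (8*k**2 - 6*k - 7)/(3*3**k), as required.
Σ_(k=1)^n t_k = s_(n+1) − s_(1) = (3**(-n - 1)*(-4*n**2 - 9*n - 4)) − (-4/3), i.e. 3**(-n - 1)*(4*3**n - 4*n**2 - 9*n - 4).

S(n) = 3**(-n - 1)*(4*3**n - 4*n**2 - 9*n - 4)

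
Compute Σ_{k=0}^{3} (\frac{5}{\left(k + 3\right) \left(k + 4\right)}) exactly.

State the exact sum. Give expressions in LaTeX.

r(k) = (k + 3)/(k + 5) after simplifying.
Gosper form: A/B · C(k+1)/C(k) with A=k + 3, B=k + 5, C=1.
Set up (k + 3)·f(k+1) − (k + 4)·f(k) − (1) = 0.
Degrees (1,1,0) ⇒ d ≤ 1.
Solving with deg f ≤ 1: f(k) = k/3.
Then R = B(k−1)f/C = k*(k + 4)/3, so s_k = R(k)·t_k = 5*k/(3*(k + 3)).
Check: Δs_k = 5/(k**2 + 7*k + 12). ✓
Σ_(k=0)^(3) t_k = s_(4) − s_(0) = 20/21 − (0) = 20/21.

Σ = 20/21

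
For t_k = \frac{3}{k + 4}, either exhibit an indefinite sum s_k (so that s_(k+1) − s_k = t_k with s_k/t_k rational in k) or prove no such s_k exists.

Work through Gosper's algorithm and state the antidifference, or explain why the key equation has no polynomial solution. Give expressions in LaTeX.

t_(k+1)/t_k = (k + 4)/(k + 5).
So A=k + 4 and B=k + 5, with C=1.
Key eq: (k + 4)·f(k+1) = (k + 4)·f(k) + (1).
Bound: deg f ≤ 0.
Generic f = c0 gives residual -1; -1 = 0 cannot hold, so t_k is not Gosper-summable.

none (Gosper's algorithm certifies no s_k)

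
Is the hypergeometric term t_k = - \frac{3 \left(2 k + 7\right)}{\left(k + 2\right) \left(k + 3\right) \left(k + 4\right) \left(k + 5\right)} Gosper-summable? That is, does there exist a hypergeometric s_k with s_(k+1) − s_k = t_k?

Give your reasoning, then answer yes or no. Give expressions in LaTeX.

Ratio r(k) = (k + 2)*(2*k + 9)/((k + 6)*(2*k + 7)).
Normal form (A,B,C) = (k + 2, k + 6, k + 7/2).
Need (k + 2)·f(k+1) − (k + 5)·f(k) = k + 7/2.
deg f ≤ 3 (via 1,1,1).
Match coefficients ⇒ f(k) = k*(k + 3)*(k + 6)/16.
Then R = B(k−1)f/C = k*(k + 3)*(k + 5)*(k + 6)/(8*(2*k + 7)), so s_k = R(k)·t_k = 3*k*(-k - 6)/(8*(k**2 + 6*k + 8)).
Δs = 3*(-2*k - 7)/(k**4 + 14*k**3 + 71*k**2 + 154*k + 120), as required.

Yes. s_k = \frac{3 k \left(- k - 6\right)}{8 \left(k^{2} + 6 k + 8\right)}.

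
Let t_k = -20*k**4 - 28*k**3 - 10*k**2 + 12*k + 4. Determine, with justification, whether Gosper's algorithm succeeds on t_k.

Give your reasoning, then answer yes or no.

The ratio is (10*k**4 + 54*k**3 + 107*k**2 + 86*k + 21)/(10*k**4 + 14*k**3 + 5*k**2 - 6*k - 2).
Gosper form: A/B · C(k+1)/C(k) with A=1, B=1, C=k**4 + 7*k**3/5 + k**2/2 - 3*k/5 - 1/5.
Set up (1)·f(k+1) − (1)·f(k) − (k**4 + 7*k**3/5 + k**2/2 - 3*k/5 - 1/5) = 0.
Degrees (0,0,4) ⇒ d ≤ 5.
Solving with deg f ≤ 5: f(k) = k*(4*k**4 - 3*k**3 - 4*k**2 - 4*k + 3)/20.
R(k) = B(k−1)·f(k)/C(k) = k*(4*k**4 - 3*k**3 - 4*k**2 - 4*k + 3)/(2*(10*k**4 + 14*k**3 + 5*k**2 - 6*k - 2)); s_k = R·t_k = k*(-4*k**4 + 3*k**3 + 4*k**2 + 4*k - 3).
Δs = -20*k**4 - 28*k**3 - 10*k**2 + 12*k + 4, as required.

Yes. s_k = k*(-4*k**4 + 3*k**3 + 4*k**2 + 4*k - 3).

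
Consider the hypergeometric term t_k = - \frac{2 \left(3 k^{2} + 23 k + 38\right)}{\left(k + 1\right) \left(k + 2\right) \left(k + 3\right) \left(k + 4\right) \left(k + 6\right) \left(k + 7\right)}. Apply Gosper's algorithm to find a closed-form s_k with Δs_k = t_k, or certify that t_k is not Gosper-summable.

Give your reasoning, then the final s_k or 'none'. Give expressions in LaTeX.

t_(k+1)/t_k = (k + 1)*(k + 6)*(23*k + 3*(k + 1)**2 + 61)/((k + 5)*(k + 8)*(3*k**2 + 23*k + 38)).
A = k + 1, B = k + 8, C = k**3 + 38*k**2/3 + 51*k + 190/3.
Key eq: (k + 1)·f(k+1) = (k + 7)·f(k) + (k**3 + 38*k**2/3 + 51*k + 190/3).
Bound: deg f ≤ 6.
Solving with deg f ≤ 6: f(k) = k*(k + 2)*(k + 4)*(k + 5)*(k**2 + 10*k + 27)/54.
Certificate R = B(k−1)f/C = k*(k + 2)*(k + 4)*(k + 7)*(k**2 + 10*k + 27)/(18*(3*k**2 + 23*k + 38)) gives s_k = k*(-k**2 - 10*k - 27)/(9*(k**3 + 10*k**2 + 27*k + 18)).
Δs = 2*(-3*k**2 - 23*k - 38)/(k**6 + 23*k**5 + 207*k**4 + 925*k**3 + 2144*k**2 + 2412*k + 1008), as required.

s_k = \frac{k \left(- k^{2} - 10 k - 27\right)}{9 \left(k^{3} + 10 k^{2} + 27 k + 18\right)}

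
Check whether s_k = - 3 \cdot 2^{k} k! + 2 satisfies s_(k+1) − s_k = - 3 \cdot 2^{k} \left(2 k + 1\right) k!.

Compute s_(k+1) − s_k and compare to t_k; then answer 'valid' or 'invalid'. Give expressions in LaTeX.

Valid: the claim telescopes to t_k.

s_(k+1) = -6*2**k*k*factorial(k) - 6*2**k*factorial(k) + 2
s_(k+1) − s_k = -3*2**k*(2*k + 1)*factorial(k)
(s_(k+1) − s_k) − t_k = 0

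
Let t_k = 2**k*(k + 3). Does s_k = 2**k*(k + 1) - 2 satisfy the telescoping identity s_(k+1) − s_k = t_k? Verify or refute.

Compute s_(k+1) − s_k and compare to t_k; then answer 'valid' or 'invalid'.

s_(k+1) = 2*2**k*(k + 2) - 2
s_(k+1) − s_k = 2**k*(k + 3)
(s_(k+1) − s_k) − t_k = 0

Valid — Δs_k = t_k.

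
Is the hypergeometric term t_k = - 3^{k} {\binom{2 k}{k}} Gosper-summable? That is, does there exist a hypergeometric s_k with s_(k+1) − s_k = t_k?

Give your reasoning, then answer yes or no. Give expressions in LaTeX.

r(k) = 6*(2*k + 1)/(k + 1) after simplifying.
A = 12*k + 6, B = k + 1, C = 1.
Key eq: (12*k + 6)·f(k+1) = (k)·f(k) + (1).
From deg A=1, deg B=1, deg C=0: d=-1.
d = -1 < 0 ⇒ no nonzero polynomial f; not summable.

No; the degree bound rules out any f.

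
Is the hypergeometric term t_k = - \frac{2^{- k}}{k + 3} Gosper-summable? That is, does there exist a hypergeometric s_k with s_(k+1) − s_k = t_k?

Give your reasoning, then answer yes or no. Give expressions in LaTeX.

No. Not Gosper-summable.

The ratio is (k + 3)/(2*(k + 4)).
Factor: A=k/2 + 3/2; B=k + 4; C=1.
f must satisfy (k/2 + 3/2)·f(k+1) − (k + 3)·f(k) = 1.
Degrees (1,1,0) ⇒ d ≤ -1.
Bound -1 < 0, so the key equation has no polynomial solution.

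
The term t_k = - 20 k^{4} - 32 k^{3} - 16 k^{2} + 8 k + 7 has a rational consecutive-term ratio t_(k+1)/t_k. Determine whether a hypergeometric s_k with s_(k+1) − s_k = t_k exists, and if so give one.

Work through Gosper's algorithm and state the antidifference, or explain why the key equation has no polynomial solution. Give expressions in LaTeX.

s_k = k \left(- 4 k^{4} + 2 k^{3} + 4 k^{2} + 4 k + 1\right)

r(k) = (20*k**4 + 112*k**3 + 232*k**2 + 200*k + 53)/(20*k**4 + 32*k**3 + 16*k**2 - 8*k - 7) after simplifying.
Factor: A=1; B=1; C=k**4 + 8*k**3/5 + 4*k**2/5 - 2*k/5 - 7/20.
Solve (1)·f(k+1) − (1)·f(k) = k**4 + 8*k**3/5 + 4*k**2/5 - 2*k/5 - 7/20.
d = 5 from the (0,0,4) case.
Solve for f: f(k) = k*(4*k**4 - 2*k**3 - 4*k**2 - 4*k - 1)/20 (degree 5 ≤ 5).
R(k) = B(k−1)·f(k)/C(k) = k*(4*k**4 - 2*k**3 - 4*k**2 - 4*k - 1)/(20*k**4 + 32*k**3 + 16*k**2 - 8*k - 7); s_k = R·t_k = k*(-4*k**4 + 2*k**3 + 4*k**2 + 4*k + 1).
Δs = -20*k**4 - 32*k**3 - 16*k**2 + 8*k + 7, as required.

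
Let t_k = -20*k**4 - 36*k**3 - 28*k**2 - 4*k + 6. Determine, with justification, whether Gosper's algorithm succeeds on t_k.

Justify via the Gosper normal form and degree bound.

Yes. s_k = k*(-4*k**4 + k**3 + 2*k**2 + 3*k + 4).

t_(k+1)/t_k = (10*k**4 + 58*k**3 + 128*k**2 + 124*k + 41)/(10*k**4 + 18*k**3 + 14*k**2 + 2*k - 3).
Gosper form: A/B · C(k+1)/C(k) with A=1, B=1, C=k**4 + 9*k**3/5 + 7*k**2/5 + k/5 - 3/10.
Key eq: (1)·f(k+1) = (1)·f(k) + (k**4 + 9*k**3/5 + 7*k**2/5 + k/5 - 3/10).
deg f ≤ 5 (via 0,0,4).
A polynomial solution: f(k) = k*(4*k**4 - k**3 - 2*k**2 - 3*k - 4)/20.
R(k) = B(k−1)·f(k)/C(k) = k*(4*k**4 - k**3 - 2*k**2 - 3*k - 4)/(2*(10*k**4 + 18*k**3 + 14*k**2 + 2*k - 3)); s_k = R·t_k = k*(-4*k**4 + k**3 + 2*k**2 + 3*k + 4).
s_(k+1) − s_k = -20*k**4 - 36*k**3 - 28*k**2 - 4*k + 6 = t_k.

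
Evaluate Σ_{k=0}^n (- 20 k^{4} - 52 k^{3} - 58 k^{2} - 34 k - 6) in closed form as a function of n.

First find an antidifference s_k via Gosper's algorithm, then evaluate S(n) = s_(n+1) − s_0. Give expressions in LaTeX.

S(n) = - 4 n^{5} - 23 n^{4} - 52 n^{3} - 59 n^{2} - 32 n - 6

r(k) = (10*k**4 + 66*k**3 + 167*k**2 + 193*k + 85)/(10*k**4 + 26*k**3 + 29*k**2 + 17*k + 3) after simplifying.
Take A(k)=1, B(k)=1, C(k)=k**4 + 13*k**3/5 + 29*k**2/10 + 17*k/10 + 3/10.
Key eq: (1)·f(k+1) = (1)·f(k) + (k**4 + 13*k**3/5 + 29*k**2/10 + 17*k/10 + 3/10).
deg f ≤ 5 (via 0,0,4).
Solving with deg f ≤ 5: f(k) = k*(4*k**4 + 3*k**3 + k - 2)/20.
Then R = B(k−1)f/C = k*(4*k**4 + 3*k**3 + k - 2)/(2*(10*k**4 + 26*k**3 + 29*k**2 + 17*k + 3)), so s_k = R(k)·t_k = k*(-4*k**4 - 3*k**3 - k + 2).
Verify: -20*k**4 - 52*k**3 - 58*k**2 - 34*k - 6 matches t_k.
Evaluate: s_(n+1) = -4*n**5 - 23*n**4 - 52*n**3 - 59*n**2 - 32*n - 6; subtract s_(0) = 0 ⇒ S(n) = -4*n**5 - 23*n**4 - 52*n**3 - 59*n**2 - 32*n - 6.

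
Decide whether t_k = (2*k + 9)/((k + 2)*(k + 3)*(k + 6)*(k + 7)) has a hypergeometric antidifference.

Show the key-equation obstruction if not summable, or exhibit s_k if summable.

The ratio is (k + 2)*(k + 6)*(2*k + 11)/((k + 4)*(k + 8)*(2*k + 9)).
A = k + 2, B = k + 8, C = k**3 + 27*k**2/2 + 121*k/2 + 90.
Set up (k + 2)·f(k+1) − (k + 7)·f(k) − (k**3 + 27*k**2/2 + 121*k/2 + 90) = 0.
Degrees (1,1,3) ⇒ d ≤ 5.
Coefficient equations give f(k) = k*(k + 3)*(k + 4)*(k + 5)*(k + 8)/24.
So s_k = (B(k−1)f/C)·t_k = (k*(k + 3)*(k + 7)*(k + 8)/(12*(2*k + 9)))·t_k = k*(k + 8)/(12*(k**2 + 8*k + 12)).
Check: Δs_k = (2*k + 9)/(k**4 + 18*k**3 + 113*k**2 + 288*k + 252). ✓

Yes. s_k = k*(k + 8)/(12*(k**2 + 8*k + 12)).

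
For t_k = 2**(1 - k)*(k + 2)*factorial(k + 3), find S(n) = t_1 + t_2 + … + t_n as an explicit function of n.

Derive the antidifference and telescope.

S(n) = -48 + 2*factorial(n + 4)/2**n

t_(k+1)/t_k = (k + 3)*(k + 4)/(2*(k + 2)).
A = k/2 + 2, B = 1, C = k + 2.
Key eq: (k/2 + 2)·f(k+1) = (1)·f(k) + (k + 2).
deg f ≤ 0 (via 1,0,1).
Match coefficients ⇒ f(k) = 2.
So s_k = (B(k−1)f/C)·t_k = (2/(k + 2))·t_k = 2**(2 - k)*factorial(k + 3).
Check: Δs_k = 2**(1 - k)*(k + 2)*factorial(k + 3). ✓
s_(n+1) = 2**(1 - n)*factorial(n + 4) and s_(1) = 48, so S(n) = -48 + 2*factorial(n + 4)/2**n.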